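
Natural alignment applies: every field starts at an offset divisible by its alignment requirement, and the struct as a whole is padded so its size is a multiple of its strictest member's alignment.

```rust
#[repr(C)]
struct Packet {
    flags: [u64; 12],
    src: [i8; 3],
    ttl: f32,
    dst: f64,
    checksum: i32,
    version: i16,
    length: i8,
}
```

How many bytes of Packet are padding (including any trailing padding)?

2

flags at 0 (size 96, align 8) → ends 96
src at 96 (size 3, align 1) → ends 99
pad 1 to align 4 for ttl
ttl at 100 (size 4, align 4) → ends 104
dst at 104 (size 8, align 8) → ends 112
checksum at 112 (size 4, align 4) → ends 116
version at 116 (size 2, align 2) → ends 118
length at 118 (size 1, align 1) → ends 119
tail pad 1 to reach multiple of 8
total 120 bytes, alignment 8
data bytes 118, size 120 → padding 2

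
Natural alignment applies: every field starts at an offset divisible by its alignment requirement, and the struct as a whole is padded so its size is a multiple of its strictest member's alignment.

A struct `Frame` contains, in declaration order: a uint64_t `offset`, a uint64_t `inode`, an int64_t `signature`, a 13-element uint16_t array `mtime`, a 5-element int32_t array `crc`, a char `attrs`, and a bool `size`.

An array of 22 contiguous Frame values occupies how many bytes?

1760

0..8  offset  (8B, 8-aligned)
8..16  inode  (8B, 8-aligned)
16..24  signature  (8B, 8-aligned)
24..50  mtime  (26B, 2-aligned)
50..52  -- padding (2B)
52..72  crc  (20B, 4-aligned)
72..73  attrs  (1B, 1-aligned)
73..74  size  (1B, 1-aligned)
74..80  -- tail padding (6B)
sizeof = 80, alignof = 8
array of 22: 22 × 80 = 1760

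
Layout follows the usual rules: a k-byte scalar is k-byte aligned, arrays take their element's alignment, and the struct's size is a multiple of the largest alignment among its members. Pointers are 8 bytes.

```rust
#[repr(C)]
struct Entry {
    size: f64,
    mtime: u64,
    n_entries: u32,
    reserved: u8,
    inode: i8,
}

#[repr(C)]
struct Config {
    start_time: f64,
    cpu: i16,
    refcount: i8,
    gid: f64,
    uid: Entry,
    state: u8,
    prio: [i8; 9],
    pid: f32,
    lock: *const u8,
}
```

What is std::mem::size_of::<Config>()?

Entry: size at 0 (size 8, align 8) → ends 8; mtime at 8 (size 8, align 8) → ends 16; n_entries at 16 (size 4, align 4) → ends 20; reserved at 20 (size 1, align 1) → ends 21; inode at 21 (size 1, align 1) → ends 22; tail pad 2 to reach multiple of 8; total 24 bytes, alignment 8
start_time at 0 (size 8, align 8) → ends 8
cpu at 8 (size 2, align 2) → ends 10
refcount at 10 (size 1, align 1) → ends 11
pad 5 to align 8 for gid
gid at 16 (size 8, align 8) → ends 24
uid at 24 (size 24, align 8) → ends 48
state at 48 (size 1, align 1) → ends 49
prio at 49 (size 9, align 1) → ends 58
pad 2 to align 4 for pid
pid at 60 (size 4, align 4) → ends 64
lock at 64 (size 8, align 8) → ends 72
total 72 bytes, alignment 8

72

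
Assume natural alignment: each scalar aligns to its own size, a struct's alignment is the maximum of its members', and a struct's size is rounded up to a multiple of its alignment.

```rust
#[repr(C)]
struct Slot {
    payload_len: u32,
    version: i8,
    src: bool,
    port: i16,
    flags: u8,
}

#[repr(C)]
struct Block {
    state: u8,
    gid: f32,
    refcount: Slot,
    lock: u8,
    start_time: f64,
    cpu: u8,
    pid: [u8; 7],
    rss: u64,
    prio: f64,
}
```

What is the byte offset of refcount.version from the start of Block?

Slot: payload_len at 0 (size 4, align 4) → ends 4; version at 4 (size 1, align 1) → ends 5; src at 5 (size 1, align 1) → ends 6; port at 6 (size 2, align 2) → ends 8; flags at 8 (size 1, align 1) → ends 9; tail pad 3 to reach multiple of 4; total 12 bytes, alignment 4
state at 0 (size 1, align 1) → ends 1
pad 3 to align 4 for gid
gid at 4 (size 4, align 4) → ends 8
refcount at 8 (size 12, align 4) → ends 20
within Slot: version at 4
8 + 4 = 12

12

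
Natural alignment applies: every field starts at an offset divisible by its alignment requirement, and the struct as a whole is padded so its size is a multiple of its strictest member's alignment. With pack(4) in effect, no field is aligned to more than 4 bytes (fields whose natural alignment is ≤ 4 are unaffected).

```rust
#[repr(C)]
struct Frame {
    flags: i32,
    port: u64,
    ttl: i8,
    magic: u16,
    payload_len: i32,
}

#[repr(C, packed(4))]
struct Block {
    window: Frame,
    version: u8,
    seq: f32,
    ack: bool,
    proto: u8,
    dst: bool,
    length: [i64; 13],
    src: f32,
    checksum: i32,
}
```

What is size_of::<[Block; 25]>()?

Frame: flags at 0 (size 4, align 4) → ends 4; pad 4 to align 8 for port; port at 8 (size 8, align 8) → ends 16; ttl at 16 (size 1, align 1) → ends 17; pad 1 to align 2 for magic; magic at 18 (size 2, align 2) → ends 20; payload_len at 20 (size 4, align 4) → ends 24; total 24 bytes, alignment 8
window at 0 (size 24, align 4) → ends 24
version at 24 (size 1, align 1) → ends 25
pad 3 to align 4 for seq
seq at 28 (size 4, align 4) → ends 32
ack at 32 (size 1, align 1) → ends 33
proto at 33 (size 1, align 1) → ends 34
dst at 34 (size 1, align 1) → ends 35
pad 1 to align 4 for length
length at 36 (size 104, align 4) → ends 140
src at 140 (size 4, align 4) → ends 144
checksum at 144 (size 4, align 4) → ends 148
total 148 bytes, alignment 4
array of 25: 25 × 148 = 3700

3700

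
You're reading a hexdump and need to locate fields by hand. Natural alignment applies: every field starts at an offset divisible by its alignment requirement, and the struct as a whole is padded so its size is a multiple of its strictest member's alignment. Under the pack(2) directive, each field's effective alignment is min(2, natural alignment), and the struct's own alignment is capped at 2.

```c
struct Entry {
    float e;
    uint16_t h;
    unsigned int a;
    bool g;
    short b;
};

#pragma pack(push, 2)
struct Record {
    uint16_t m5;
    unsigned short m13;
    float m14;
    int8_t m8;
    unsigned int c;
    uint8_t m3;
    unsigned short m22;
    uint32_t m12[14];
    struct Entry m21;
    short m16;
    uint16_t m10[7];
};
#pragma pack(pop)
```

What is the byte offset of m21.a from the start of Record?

Entry: @0: e [4B, align 4] → 4; @4: h [2B, align 2] → 6; +2 pad (align 4); @8: a [4B, align 4] → 12; @12: g [1B, align 1] → 13; +1 pad (align 2); @14: b [2B, align 2] → 16; size 16, align 4
@0: m5 [2B, align 2] → 2
@2: m13 [2B, align 2] → 4
@4: m14 [4B, align 2] → 8
@8: m8 [1B, align 1] → 9
+1 pad (align 2)
@10: c [4B, align 2] → 14
@14: m3 [1B, align 1] → 15
+1 pad (align 2)
@16: m22 [2B, align 2] → 18
@18: m12 [56B, align 2] → 74
@74: m21 [16B, align 2] → 90
within Entry: a at 8
74 + 8 = 82

82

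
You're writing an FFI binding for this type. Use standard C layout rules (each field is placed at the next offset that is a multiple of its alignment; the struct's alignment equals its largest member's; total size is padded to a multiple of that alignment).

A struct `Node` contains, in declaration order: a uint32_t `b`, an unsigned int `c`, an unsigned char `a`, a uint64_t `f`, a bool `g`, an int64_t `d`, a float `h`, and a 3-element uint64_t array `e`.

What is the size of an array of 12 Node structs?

864

b at 0 (size 4, align 4) → ends 4
c at 4 (size 4, align 4) → ends 8
a at 8 (size 1, align 1) → ends 9
pad 7 to align 8 for f
f at 16 (size 8, align 8) → ends 24
g at 24 (size 1, align 1) → ends 25
pad 7 to align 8 for d
d at 32 (size 8, align 8) → ends 40
h at 40 (size 4, align 4) → ends 44
pad 4 to align 8 for e
e at 48 (size 24, align 8) → ends 72
total 72 bytes, alignment 8
array of 12: 12 × 72 = 864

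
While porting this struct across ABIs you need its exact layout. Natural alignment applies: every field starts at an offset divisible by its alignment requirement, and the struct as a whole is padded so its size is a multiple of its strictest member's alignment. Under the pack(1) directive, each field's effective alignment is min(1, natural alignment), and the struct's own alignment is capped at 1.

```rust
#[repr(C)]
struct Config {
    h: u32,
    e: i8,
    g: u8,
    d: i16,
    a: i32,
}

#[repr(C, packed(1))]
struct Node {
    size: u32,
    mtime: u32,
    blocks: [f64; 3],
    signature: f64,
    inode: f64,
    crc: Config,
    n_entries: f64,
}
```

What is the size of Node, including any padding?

Config: h at 0 (size 4, align 4) → ends 4; e at 4 (size 1, align 1) → ends 5; g at 5 (size 1, align 1) → ends 6; d at 6 (size 2, align 2) → ends 8; a at 8 (size 4, align 4) → ends 12; total 12 bytes, alignment 4
size at 0 (size 4, align 1) → ends 4
mtime at 4 (size 4, align 1) → ends 8
blocks at 8 (size 24, align 1) → ends 32
signature at 32 (size 8, align 1) → ends 40
inode at 40 (size 8, align 1) → ends 48
crc at 48 (size 12, align 1) → ends 60
n_entries at 60 (size 8, align 1) → ends 68
total 68 bytes, alignment 1

68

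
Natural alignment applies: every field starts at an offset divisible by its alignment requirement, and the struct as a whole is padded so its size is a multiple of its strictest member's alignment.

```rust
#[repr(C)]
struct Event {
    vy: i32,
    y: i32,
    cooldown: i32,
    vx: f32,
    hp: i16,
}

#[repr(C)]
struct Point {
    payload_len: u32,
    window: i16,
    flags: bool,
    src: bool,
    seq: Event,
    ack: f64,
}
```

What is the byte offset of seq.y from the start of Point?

12

Event: vy at 0 (size 4, align 4) → ends 4; y at 4 (size 4, align 4) → ends 8; cooldown at 8 (size 4, align 4) → ends 12; vx at 12 (size 4, align 4) → ends 16; hp at 16 (size 2, align 2) → ends 18; tail pad 2 to reach multiple of 4; total 20 bytes, alignment 4
payload_len at 0 (size 4, align 4) → ends 4
window at 4 (size 2, align 2) → ends 6
flags at 6 (size 1, align 1) → ends 7
src at 7 (size 1, align 1) → ends 8
seq at 8 (size 20, align 4) → ends 28
within Event: y at 4
8 + 4 = 12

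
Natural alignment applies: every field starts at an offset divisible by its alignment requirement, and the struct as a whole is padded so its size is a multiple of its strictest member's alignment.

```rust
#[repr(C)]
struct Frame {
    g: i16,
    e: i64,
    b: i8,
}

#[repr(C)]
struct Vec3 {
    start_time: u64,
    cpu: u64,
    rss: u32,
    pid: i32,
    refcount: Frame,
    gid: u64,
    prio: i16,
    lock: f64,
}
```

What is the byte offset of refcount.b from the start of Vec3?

Frame: g at 0 (size 2, align 2) → ends 2; pad 6 to align 8 for e; e at 8 (size 8, align 8) → ends 16; b at 16 (size 1, align 1) → ends 17; tail pad 7 to reach multiple of 8; total 24 bytes, alignment 8
start_time at 0 (size 8, align 8) → ends 8
cpu at 8 (size 8, align 8) → ends 16
rss at 16 (size 4, align 4) → ends 20
pid at 20 (size 4, align 4) → ends 24
refcount at 24 (size 24, align 8) → ends 48
within Frame: b at 16
24 + 16 = 40

40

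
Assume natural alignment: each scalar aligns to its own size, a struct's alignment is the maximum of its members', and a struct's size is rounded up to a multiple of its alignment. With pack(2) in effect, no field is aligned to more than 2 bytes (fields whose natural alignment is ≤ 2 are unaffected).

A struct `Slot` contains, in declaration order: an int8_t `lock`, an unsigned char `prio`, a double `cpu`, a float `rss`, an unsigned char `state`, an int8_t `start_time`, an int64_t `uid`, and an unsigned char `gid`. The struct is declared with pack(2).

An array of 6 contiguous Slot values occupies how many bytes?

@0: lock [1B, align 1] → 1
@1: prio [1B, align 1] → 2
@2: cpu [8B, align 2] → 10
@10: rss [4B, align 2] → 14
@14: state [1B, align 1] → 15
@15: start_time [1B, align 1] → 16
@16: uid [8B, align 2] → 24
@24: gid [1B, align 1] → 25
+1 tail pad (align 2)
size 26, align 2
array of 6: 6 × 26 = 156

156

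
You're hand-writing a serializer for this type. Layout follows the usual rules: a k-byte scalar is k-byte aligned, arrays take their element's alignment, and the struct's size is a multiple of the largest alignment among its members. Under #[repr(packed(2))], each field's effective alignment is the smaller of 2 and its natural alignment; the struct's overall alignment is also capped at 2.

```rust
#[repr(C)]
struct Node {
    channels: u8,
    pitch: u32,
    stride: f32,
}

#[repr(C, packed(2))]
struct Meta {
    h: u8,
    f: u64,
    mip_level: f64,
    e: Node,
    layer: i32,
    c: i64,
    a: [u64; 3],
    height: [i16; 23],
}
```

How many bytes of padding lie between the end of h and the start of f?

Node: 0..1  channels  (1B, 1-aligned); 1..4  -- padding (3B); 4..8  pitch  (4B, 4-aligned); 8..12  stride  (4B, 4-aligned); sizeof = 12, alignof = 4
0..1  h  (1B, 1-aligned)
1..2  -- padding (1B)
2..10  f  (8B, 2-aligned)

1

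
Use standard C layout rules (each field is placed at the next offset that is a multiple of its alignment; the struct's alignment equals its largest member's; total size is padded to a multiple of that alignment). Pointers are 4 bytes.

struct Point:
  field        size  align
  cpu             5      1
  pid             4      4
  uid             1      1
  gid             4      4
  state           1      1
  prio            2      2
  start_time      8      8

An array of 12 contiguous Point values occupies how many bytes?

@0: cpu [5B, align 1] → 5
+3 pad (align 4)
@8: pid [4B, align 4] → 12
@12: uid [1B, align 1] → 13
+3 pad (align 4)
@16: gid [4B, align 4] → 20
@20: state [1B, align 1] → 21
+1 pad (align 2)
@22: prio [2B, align 2] → 24
@24: start_time [8B, align 8] → 32
size 32, align 8
array of 12: 12 × 32 = 384

384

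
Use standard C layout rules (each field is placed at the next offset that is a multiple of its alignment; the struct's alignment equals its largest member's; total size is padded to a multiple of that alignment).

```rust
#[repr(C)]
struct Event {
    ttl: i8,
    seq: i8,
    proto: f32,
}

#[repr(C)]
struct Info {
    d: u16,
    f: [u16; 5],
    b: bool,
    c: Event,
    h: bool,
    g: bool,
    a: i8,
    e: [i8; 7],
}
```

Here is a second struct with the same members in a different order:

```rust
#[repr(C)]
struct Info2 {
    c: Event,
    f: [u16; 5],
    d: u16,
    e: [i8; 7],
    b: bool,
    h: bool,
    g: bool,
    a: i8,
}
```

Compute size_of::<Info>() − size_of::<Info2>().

4

Event: ttl at 0 (size 1, align 1) → ends 1; seq at 1 (size 1, align 1) → ends 2; pad 2 to align 4 for proto; proto at 4 (size 4, align 4) → ends 8; total 8 bytes, alignment 4
d at 0 (size 2, align 2) → ends 2
f at 2 (size 10, align 2) → ends 12
b at 12 (size 1, align 1) → ends 13
pad 3 to align 4 for c
c at 16 (size 8, align 4) → ends 24
h at 24 (size 1, align 1) → ends 25
g at 25 (size 1, align 1) → ends 26
a at 26 (size 1, align 1) → ends 27
e at 27 (size 7, align 1) → ends 34
tail pad 2 to reach multiple of 4
total 36 bytes, alignment 4
— Info2 —
c at 0 (size 8, align 4) → ends 8
f at 8 (size 10, align 2) → ends 18
d at 18 (size 2, align 2) → ends 20
e at 20 (size 7, align 1) → ends 27
b at 27 (size 1, align 1) → ends 28
h at 28 (size 1, align 1) → ends 29
g at 29 (size 1, align 1) → ends 30
a at 30 (size 1, align 1) → ends 31
tail pad 1 to reach multiple of 4
total 32 bytes, alignment 4
36 − 32 = 4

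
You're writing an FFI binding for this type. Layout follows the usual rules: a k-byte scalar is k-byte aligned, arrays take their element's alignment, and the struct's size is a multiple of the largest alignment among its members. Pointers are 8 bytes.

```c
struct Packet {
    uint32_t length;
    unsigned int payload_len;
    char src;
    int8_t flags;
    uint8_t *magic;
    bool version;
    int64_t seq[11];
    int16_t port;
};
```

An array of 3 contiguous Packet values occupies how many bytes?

384

@0: length [4B, align 4] → 4
@4: payload_len [4B, align 4] → 8
@8: src [1B, align 1] → 9
@9: flags [1B, align 1] → 10
+6 pad (align 8)
@16: magic [8B, align 8] → 24
@24: version [1B, align 1] → 25
+7 pad (align 8)
@32: seq [88B, align 8] → 120
@120: port [2B, align 2] → 122
+6 tail pad (align 8)
size 128, align 8
array of 3: 3 × 128 = 384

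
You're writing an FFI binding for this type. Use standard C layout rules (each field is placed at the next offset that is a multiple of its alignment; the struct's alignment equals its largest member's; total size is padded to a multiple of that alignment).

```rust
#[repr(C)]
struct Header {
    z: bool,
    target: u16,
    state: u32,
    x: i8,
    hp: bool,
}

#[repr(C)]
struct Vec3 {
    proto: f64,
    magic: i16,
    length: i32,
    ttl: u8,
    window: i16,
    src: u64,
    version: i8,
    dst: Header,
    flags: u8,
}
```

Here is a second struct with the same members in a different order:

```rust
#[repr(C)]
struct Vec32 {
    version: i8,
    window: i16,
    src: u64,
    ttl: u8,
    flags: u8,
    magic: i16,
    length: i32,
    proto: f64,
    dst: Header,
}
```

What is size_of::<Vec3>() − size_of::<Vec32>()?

Header: z at 0 (size 1, align 1) → ends 1; pad 1 to align 2 for target; target at 2 (size 2, align 2) → ends 4; state at 4 (size 4, align 4) → ends 8; x at 8 (size 1, align 1) → ends 9; hp at 9 (size 1, align 1) → ends 10; tail pad 2 to reach multiple of 4; total 12 bytes, alignment 4
proto at 0 (size 8, align 8) → ends 8
magic at 8 (size 2, align 2) → ends 10
pad 2 to align 4 for length
length at 12 (size 4, align 4) → ends 16
ttl at 16 (size 1, align 1) → ends 17
pad 1 to align 2 for window
window at 18 (size 2, align 2) → ends 20
pad 4 to align 8 for src
src at 24 (size 8, align 8) → ends 32
version at 32 (size 1, align 1) → ends 33
pad 3 to align 4 for dst
dst at 36 (size 12, align 4) → ends 48
flags at 48 (size 1, align 1) → ends 49
tail pad 7 to reach multiple of 8
total 56 bytes, alignment 8
— Vec32 —
version at 0 (size 1, align 1) → ends 1
pad 1 to align 2 for window
window at 2 (size 2, align 2) → ends 4
pad 4 to align 8 for src
src at 8 (size 8, align 8) → ends 16
ttl at 16 (size 1, align 1) → ends 17
flags at 17 (size 1, align 1) → ends 18
magic at 18 (size 2, align 2) → ends 20
length at 20 (size 4, align 4) → ends 24
proto at 24 (size 8, align 8) → ends 32
dst at 32 (size 12, align 4) → ends 44
tail pad 4 to reach multiple of 8
total 48 bytes, alignment 8
56 − 48 = 8

8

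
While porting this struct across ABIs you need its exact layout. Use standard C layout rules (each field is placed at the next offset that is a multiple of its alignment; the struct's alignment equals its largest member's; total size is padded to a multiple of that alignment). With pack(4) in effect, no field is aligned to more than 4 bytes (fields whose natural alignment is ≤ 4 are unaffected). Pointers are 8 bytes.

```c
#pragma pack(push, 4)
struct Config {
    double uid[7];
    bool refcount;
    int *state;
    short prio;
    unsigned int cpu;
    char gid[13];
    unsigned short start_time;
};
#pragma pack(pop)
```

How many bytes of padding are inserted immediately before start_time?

1

0..56  uid  (56B, 4-aligned)
56..57  refcount  (1B, 1-aligned)
57..60  -- padding (3B)
60..68  state  (8B, 4-aligned)
68..70  prio  (2B, 2-aligned)
70..72  -- padding (2B)
72..76  cpu  (4B, 4-aligned)
76..89  gid  (13B, 1-aligned)
89..90  -- padding (1B)
90..92  start_time  (2B, 2-aligned)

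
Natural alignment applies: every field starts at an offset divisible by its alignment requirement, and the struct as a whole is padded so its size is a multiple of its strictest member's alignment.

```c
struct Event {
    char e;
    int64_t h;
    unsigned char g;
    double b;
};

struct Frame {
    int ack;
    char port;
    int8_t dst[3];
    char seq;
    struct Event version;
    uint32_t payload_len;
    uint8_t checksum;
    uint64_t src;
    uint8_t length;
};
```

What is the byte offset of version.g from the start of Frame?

Event: e at 0 (size 1, align 1) → ends 1; pad 7 to align 8 for h; h at 8 (size 8, align 8) → ends 16; g at 16 (size 1, align 1) → ends 17; pad 7 to align 8 for b; b at 24 (size 8, align 8) → ends 32; total 32 bytes, alignment 8
ack at 0 (size 4, align 4) → ends 4
port at 4 (size 1, align 1) → ends 5
dst at 5 (size 3, align 1) → ends 8
seq at 8 (size 1, align 1) → ends 9
pad 7 to align 8 for version
version at 16 (size 32, align 8) → ends 48
within Event: g at 16
16 + 16 = 32

32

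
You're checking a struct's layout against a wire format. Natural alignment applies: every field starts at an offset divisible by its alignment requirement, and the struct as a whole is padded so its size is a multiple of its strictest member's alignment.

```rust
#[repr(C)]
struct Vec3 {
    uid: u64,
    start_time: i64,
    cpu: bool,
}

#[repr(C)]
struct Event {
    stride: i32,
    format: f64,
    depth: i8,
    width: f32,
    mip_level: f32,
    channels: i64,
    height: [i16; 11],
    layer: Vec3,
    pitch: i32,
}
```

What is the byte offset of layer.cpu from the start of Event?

Vec3: uid at 0 (size 8, align 8) → ends 8; start_time at 8 (size 8, align 8) → ends 16; cpu at 16 (size 1, align 1) → ends 17; tail pad 7 to reach multiple of 8; total 24 bytes, alignment 8
stride at 0 (size 4, align 4) → ends 4
pad 4 to align 8 for format
format at 8 (size 8, align 8) → ends 16
depth at 16 (size 1, align 1) → ends 17
pad 3 to align 4 for width
width at 20 (size 4, align 4) → ends 24
mip_level at 24 (size 4, align 4) → ends 28
pad 4 to align 8 for channels
channels at 32 (size 8, align 8) → ends 40
height at 40 (size 22, align 2) → ends 62
pad 2 to align 8 for layer
layer at 64 (size 24, align 8) → ends 88
within Vec3: cpu at 16
64 + 16 = 80

80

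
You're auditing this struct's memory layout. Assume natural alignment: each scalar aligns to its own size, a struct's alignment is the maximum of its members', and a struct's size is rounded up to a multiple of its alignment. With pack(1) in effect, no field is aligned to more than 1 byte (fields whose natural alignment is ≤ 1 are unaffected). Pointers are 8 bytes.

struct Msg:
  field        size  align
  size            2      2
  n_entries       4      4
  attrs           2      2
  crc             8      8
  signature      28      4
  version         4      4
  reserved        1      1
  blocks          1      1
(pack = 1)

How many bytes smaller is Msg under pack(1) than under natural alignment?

14

natural layout:
  @0: size [2B, align 2] → 2
  +2 pad (align 4)
  @4: n_entries [4B, align 4] → 8
  @8: attrs [2B, align 2] → 10
  +6 pad (align 8)
  @16: crc [8B, align 8] → 24
  @24: signature [28B, align 4] → 52
  @52: version [4B, align 4] → 56
  @56: reserved [1B, align 1] → 57
  @57: blocks [1B, align 1] → 58
  +6 tail pad (align 8)
  size 64, align 8
packed(1) layout:
  @0: size [2B, align 1] → 2
  @2: n_entries [4B, align 1] → 6
  @6: attrs [2B, align 1] → 8
  @8: crc [8B, align 1] → 16
  @16: signature [28B, align 1] → 44
  @44: version [4B, align 1] → 48
  @48: reserved [1B, align 1] → 49
  @49: blocks [1B, align 1] → 50
  size 50, align 1
64 − 50 = 14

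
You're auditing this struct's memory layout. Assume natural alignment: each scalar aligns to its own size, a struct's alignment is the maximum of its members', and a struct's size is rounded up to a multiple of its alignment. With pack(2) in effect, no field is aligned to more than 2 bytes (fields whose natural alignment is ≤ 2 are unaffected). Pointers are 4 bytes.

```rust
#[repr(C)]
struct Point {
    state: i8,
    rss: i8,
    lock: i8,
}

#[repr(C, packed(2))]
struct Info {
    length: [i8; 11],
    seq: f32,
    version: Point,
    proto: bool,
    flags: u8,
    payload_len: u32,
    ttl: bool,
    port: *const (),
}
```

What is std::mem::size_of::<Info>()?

Point: @0: state [1B, align 1] → 1; @1: rss [1B, align 1] → 2; @2: lock [1B, align 1] → 3; size 3, align 1
@0: length [11B, align 1] → 11
+1 pad (align 2)
@12: seq [4B, align 2] → 16
@16: version [3B, align 1] → 19
@19: proto [1B, align 1] → 20
@20: flags [1B, align 1] → 21
+1 pad (align 2)
@22: payload_len [4B, align 2] → 26
@26: ttl [1B, align 1] → 27
+1 pad (align 2)
@28: port [4B, align 2] → 32
size 32, align 2

32 bytes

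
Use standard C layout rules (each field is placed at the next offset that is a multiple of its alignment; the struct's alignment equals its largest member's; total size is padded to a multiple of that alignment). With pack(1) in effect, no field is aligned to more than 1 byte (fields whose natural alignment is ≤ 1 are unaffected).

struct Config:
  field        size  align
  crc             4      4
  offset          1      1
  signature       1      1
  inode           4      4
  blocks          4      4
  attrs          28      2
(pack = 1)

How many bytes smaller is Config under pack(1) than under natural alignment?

natural layout:
  0..4  crc  (4B, 4-aligned)
  4..5  offset  (1B, 1-aligned)
  5..6  signature  (1B, 1-aligned)
  6..8  -- padding (2B)
  8..12  inode  (4B, 4-aligned)
  12..16  blocks  (4B, 4-aligned)
  16..44  attrs  (28B, 2-aligned)
  sizeof = 44, alignof = 4
packed(1) layout:
  0..4  crc  (4B, 1-aligned)
  4..5  offset  (1B, 1-aligned)
  5..6  signature  (1B, 1-aligned)
  6..10  inode  (4B, 1-aligned)
  10..14  blocks  (4B, 1-aligned)
  14..42  attrs  (28B, 1-aligned)
  sizeof = 42, alignof = 1
44 − 42 = 2

2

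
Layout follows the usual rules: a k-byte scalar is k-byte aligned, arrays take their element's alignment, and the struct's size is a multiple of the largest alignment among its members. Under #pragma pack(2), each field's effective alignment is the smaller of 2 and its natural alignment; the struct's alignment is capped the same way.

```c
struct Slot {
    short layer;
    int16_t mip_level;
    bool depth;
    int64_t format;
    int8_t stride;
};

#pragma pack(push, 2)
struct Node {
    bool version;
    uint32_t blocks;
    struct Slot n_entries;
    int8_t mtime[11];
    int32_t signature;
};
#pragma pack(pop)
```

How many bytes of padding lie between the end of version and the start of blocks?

1

Slot: @0: layer [2B, align 2] → 2; @2: mip_level [2B, align 2] → 4; @4: depth [1B, align 1] → 5; +3 pad (align 8); @8: format [8B, align 8] → 16; @16: stride [1B, align 1] → 17; +7 tail pad (align 8); size 24, align 8
@0: version [1B, align 1] → 1
+1 pad (align 2)
@2: blocks [4B, align 2] → 6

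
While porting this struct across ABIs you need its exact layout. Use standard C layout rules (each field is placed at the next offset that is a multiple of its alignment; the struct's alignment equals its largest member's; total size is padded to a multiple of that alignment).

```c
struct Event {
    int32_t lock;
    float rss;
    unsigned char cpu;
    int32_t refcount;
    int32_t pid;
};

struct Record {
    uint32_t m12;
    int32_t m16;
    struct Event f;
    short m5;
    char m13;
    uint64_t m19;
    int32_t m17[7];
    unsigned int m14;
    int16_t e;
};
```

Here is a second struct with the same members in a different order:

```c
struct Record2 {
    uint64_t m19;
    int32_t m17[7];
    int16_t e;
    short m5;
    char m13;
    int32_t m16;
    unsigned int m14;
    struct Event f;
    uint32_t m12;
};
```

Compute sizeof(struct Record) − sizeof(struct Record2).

0

Event: @0: lock [4B, align 4] → 4; @4: rss [4B, align 4] → 8; @8: cpu [1B, align 1] → 9; +3 pad (align 4); @12: refcount [4B, align 4] → 16; @16: pid [4B, align 4] → 20; size 20, align 4
@0: m12 [4B, align 4] → 4
@4: m16 [4B, align 4] → 8
@8: f [20B, align 4] → 28
@28: m5 [2B, align 2] → 30
@30: m13 [1B, align 1] → 31
+1 pad (align 8)
@32: m19 [8B, align 8] → 40
@40: m17 [28B, align 4] → 68
@68: m14 [4B, align 4] → 72
@72: e [2B, align 2] → 74
+6 tail pad (align 8)
size 80, align 8
— Record2 —
@0: m19 [8B, align 8] → 8
@8: m17 [28B, align 4] → 36
@36: e [2B, align 2] → 38
@38: m5 [2B, align 2] → 40
@40: m13 [1B, align 1] → 41
+3 pad (align 4)
@44: m16 [4B, align 4] → 48
@48: m14 [4B, align 4] → 52
@52: f [20B, align 4] → 72
@72: m12 [4B, align 4] → 76
+4 tail pad (align 8)
size 80, align 8
80 − 80 = 0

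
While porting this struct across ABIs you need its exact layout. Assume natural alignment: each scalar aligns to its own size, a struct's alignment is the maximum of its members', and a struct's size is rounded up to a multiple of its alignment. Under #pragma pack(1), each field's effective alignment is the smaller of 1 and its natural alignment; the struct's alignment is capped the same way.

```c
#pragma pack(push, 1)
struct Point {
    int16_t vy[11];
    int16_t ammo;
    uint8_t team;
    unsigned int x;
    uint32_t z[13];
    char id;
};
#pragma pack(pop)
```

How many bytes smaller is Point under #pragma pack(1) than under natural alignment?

natural layout:
  @0: vy [22B, align 2] → 22
  @22: ammo [2B, align 2] → 24
  @24: team [1B, align 1] → 25
  +3 pad (align 4)
  @28: x [4B, align 4] → 32
  @32: z [52B, align 4] → 84
  @84: id [1B, align 1] → 85
  +3 tail pad (align 4)
  size 88, align 4
packed(1) layout:
  @0: vy [22B, align 1] → 22
  @22: ammo [2B, align 1] → 24
  @24: team [1B, align 1] → 25
  @25: x [4B, align 1] → 29
  @29: z [52B, align 1] → 81
  @81: id [1B, align 1] → 82
  size 82, align 1
88 − 82 = 6

6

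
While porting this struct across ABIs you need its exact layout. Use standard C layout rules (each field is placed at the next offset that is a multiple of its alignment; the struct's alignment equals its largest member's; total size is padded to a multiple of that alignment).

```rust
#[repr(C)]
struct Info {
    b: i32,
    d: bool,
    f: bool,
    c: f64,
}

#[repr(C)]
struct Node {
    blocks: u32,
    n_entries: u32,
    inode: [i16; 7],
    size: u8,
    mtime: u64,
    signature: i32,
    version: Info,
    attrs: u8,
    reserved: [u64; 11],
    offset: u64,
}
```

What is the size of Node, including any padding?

160 bytes

Info: @0: b [4B, align 4] → 4; @4: d [1B, align 1] → 5; @5: f [1B, align 1] → 6; +2 pad (align 8); @8: c [8B, align 8] → 16; size 16, align 8
@0: blocks [4B, align 4] → 4
@4: n_entries [4B, align 4] → 8
@8: inode [14B, align 2] → 22
@22: size [1B, align 1] → 23
+1 pad (align 8)
@24: mtime [8B, align 8] → 32
@32: signature [4B, align 4] → 36
+4 pad (align 8)
@40: version [16B, align 8] → 56
@56: attrs [1B, align 1] → 57
+7 pad (align 8)
@64: reserved [88B, align 8] → 152
@152: offset [8B, align 8] → 160
size 160, align 8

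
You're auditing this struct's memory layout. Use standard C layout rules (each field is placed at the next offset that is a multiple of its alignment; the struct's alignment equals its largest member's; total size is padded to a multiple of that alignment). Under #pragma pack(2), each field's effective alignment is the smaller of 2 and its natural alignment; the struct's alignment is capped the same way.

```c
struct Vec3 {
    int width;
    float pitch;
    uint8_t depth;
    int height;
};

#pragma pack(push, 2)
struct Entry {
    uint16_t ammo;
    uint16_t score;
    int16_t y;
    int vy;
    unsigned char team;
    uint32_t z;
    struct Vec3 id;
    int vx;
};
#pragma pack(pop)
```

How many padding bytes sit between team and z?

1

Vec3: 0..4  width  (4B, 4-aligned); 4..8  pitch  (4B, 4-aligned); 8..9  depth  (1B, 1-aligned); 9..12  -- padding (3B); 12..16  height  (4B, 4-aligned); sizeof = 16, alignof = 4
0..2  ammo  (2B, 2-aligned)
2..4  score  (2B, 2-aligned)
4..6  y  (2B, 2-aligned)
6..10  vy  (4B, 2-aligned)
10..11  team  (1B, 1-aligned)
11..12  -- padding (1B)
12..16  z  (4B, 2-aligned)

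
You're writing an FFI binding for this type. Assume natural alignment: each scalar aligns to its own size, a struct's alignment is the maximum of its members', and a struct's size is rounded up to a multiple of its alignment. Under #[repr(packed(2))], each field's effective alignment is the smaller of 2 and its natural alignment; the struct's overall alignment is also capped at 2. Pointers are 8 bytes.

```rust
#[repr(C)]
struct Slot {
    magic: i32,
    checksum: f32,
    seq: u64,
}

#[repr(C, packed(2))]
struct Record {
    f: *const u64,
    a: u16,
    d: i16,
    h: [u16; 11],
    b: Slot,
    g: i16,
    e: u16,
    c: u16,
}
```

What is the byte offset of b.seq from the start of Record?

42

Slot: 0..4  magic  (4B, 4-aligned); 4..8  checksum  (4B, 4-aligned); 8..16  seq  (8B, 8-aligned); sizeof = 16, alignof = 8
0..8  f  (8B, 2-aligned)
8..10  a  (2B, 2-aligned)
10..12  d  (2B, 2-aligned)
12..34  h  (22B, 2-aligned)
34..50  b  (16B, 2-aligned)
within Slot: seq at 8
34 + 8 = 42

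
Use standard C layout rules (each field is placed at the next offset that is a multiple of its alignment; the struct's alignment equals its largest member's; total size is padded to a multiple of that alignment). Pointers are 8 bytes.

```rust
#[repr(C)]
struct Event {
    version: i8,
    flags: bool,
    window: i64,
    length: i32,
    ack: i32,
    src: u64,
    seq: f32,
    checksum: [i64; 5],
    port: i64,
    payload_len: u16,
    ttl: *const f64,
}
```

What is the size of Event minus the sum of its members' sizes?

version at 0 (size 1, align 1) → ends 1
flags at 1 (size 1, align 1) → ends 2
pad 6 to align 8 for window
window at 8 (size 8, align 8) → ends 16
length at 16 (size 4, align 4) → ends 20
ack at 20 (size 4, align 4) → ends 24
src at 24 (size 8, align 8) → ends 32
seq at 32 (size 4, align 4) → ends 36
pad 4 to align 8 for checksum
checksum at 40 (size 40, align 8) → ends 80
port at 80 (size 8, align 8) → ends 88
payload_len at 88 (size 2, align 2) → ends 90
pad 6 to align 8 for ttl
ttl at 96 (size 8, align 8) → ends 104
total 104 bytes, alignment 8
data bytes 88, size 104 → padding 16

16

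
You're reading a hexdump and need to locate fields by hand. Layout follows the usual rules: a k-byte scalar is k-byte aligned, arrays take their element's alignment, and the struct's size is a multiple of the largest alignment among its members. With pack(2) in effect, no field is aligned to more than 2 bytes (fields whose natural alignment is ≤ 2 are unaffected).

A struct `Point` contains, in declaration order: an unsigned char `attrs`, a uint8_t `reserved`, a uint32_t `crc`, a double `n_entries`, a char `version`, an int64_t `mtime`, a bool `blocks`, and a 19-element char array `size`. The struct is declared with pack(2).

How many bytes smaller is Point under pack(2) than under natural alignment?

12

natural layout:
  attrs at 0 (size 1, align 1) → ends 1
  reserved at 1 (size 1, align 1) → ends 2
  pad 2 to align 4 for crc
  crc at 4 (size 4, align 4) → ends 8
  n_entries at 8 (size 8, align 8) → ends 16
  version at 16 (size 1, align 1) → ends 17
  pad 7 to align 8 for mtime
  mtime at 24 (size 8, align 8) → ends 32
  blocks at 32 (size 1, align 1) → ends 33
  size at 33 (size 19, align 1) → ends 52
  tail pad 4 to reach multiple of 8
  total 56 bytes, alignment 8
packed(2) layout:
  attrs at 0 (size 1, align 1) → ends 1
  reserved at 1 (size 1, align 1) → ends 2
  crc at 2 (size 4, align 2) → ends 6
  n_entries at 6 (size 8, align 2) → ends 14
  version at 14 (size 1, align 1) → ends 15
  pad 1 to align 2 for mtime
  mtime at 16 (size 8, align 2) → ends 24
  blocks at 24 (size 1, align 1) → ends 25
  size at 25 (size 19, align 1) → ends 44
  total 44 bytes, alignment 2
56 − 44 = 12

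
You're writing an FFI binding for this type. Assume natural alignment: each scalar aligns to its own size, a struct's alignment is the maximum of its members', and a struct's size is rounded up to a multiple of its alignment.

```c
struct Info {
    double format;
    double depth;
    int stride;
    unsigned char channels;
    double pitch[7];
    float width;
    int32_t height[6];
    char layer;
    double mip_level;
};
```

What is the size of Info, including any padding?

0..8  format  (8B, 8-aligned)
8..16  depth  (8B, 8-aligned)
16..20  stride  (4B, 4-aligned)
20..21  channels  (1B, 1-aligned)
21..24  -- padding (3B)
24..80  pitch  (56B, 8-aligned)
80..84  width  (4B, 4-aligned)
84..108  height  (24B, 4-aligned)
108..109  layer  (1B, 1-aligned)
109..112  -- padding (3B)
112..120  mip_level  (8B, 8-aligned)
sizeof = 120, alignof = 8

120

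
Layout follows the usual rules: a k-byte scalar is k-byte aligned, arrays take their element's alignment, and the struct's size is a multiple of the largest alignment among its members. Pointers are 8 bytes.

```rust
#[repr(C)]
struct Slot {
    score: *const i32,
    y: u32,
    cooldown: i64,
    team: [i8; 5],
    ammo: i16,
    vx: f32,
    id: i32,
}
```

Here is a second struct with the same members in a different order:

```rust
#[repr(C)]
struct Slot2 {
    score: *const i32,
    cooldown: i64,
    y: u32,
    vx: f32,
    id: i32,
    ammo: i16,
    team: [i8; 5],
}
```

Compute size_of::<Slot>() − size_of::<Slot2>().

0..8  score  (8B, 8-aligned)
8..12  y  (4B, 4-aligned)
12..16  -- padding (4B)
16..24  cooldown  (8B, 8-aligned)
24..29  team  (5B, 1-aligned)
29..30  -- padding (1B)
30..32  ammo  (2B, 2-aligned)
32..36  vx  (4B, 4-aligned)
36..40  id  (4B, 4-aligned)
sizeof = 40, alignof = 8
— Slot2 —
0..8  score  (8B, 8-aligned)
8..16  cooldown  (8B, 8-aligned)
16..20  y  (4B, 4-aligned)
20..24  vx  (4B, 4-aligned)
24..28  id  (4B, 4-aligned)
28..30  ammo  (2B, 2-aligned)
30..35  team  (5B, 1-aligned)
35..40  -- tail padding (5B)
sizeof = 40, alignof = 8
40 − 40 = 0

0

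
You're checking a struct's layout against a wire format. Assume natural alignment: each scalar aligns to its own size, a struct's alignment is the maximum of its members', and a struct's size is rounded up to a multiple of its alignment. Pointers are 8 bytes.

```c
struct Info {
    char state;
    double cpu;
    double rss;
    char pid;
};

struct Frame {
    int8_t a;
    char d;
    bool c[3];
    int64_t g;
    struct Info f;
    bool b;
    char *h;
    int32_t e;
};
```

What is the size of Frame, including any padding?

72 bytes

Info: 0..1  state  (1B, 1-aligned); 1..8  -- padding (7B); 8..16  cpu  (8B, 8-aligned); 16..24  rss  (8B, 8-aligned); 24..25  pid  (1B, 1-aligned); 25..32  -- tail padding (7B); sizeof = 32, alignof = 8
0..1  a  (1B, 1-aligned)
1..2  d  (1B, 1-aligned)
2..5  c  (3B, 1-aligned)
5..8  -- padding (3B)
8..16  g  (8B, 8-aligned)
16..48  f  (32B, 8-aligned)
48..49  b  (1B, 1-aligned)
49..56  -- padding (7B)
56..64  h  (8B, 8-aligned)
64..68  e  (4B, 4-aligned)
68..72  -- tail padding (4B)
sizeof = 72, alignof = 8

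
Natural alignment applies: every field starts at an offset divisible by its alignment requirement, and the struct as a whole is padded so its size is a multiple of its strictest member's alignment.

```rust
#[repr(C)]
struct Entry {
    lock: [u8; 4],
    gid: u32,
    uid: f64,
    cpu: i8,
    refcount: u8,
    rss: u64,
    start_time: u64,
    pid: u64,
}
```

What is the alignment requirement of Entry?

8

member alignments: lock=1, gid=4, uid=8, cpu=1, refcount=1, rss=8, start_time=8, pid=8
max = 8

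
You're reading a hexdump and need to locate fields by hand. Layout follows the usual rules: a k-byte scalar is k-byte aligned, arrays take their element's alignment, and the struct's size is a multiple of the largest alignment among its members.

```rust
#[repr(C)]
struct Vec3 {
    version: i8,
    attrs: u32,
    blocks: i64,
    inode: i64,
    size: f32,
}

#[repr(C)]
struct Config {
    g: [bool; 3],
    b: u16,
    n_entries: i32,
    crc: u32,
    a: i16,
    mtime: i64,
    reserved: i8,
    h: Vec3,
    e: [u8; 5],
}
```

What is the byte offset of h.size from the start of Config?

Vec3: version at 0 (size 1, align 1) → ends 1; pad 3 to align 4 for attrs; attrs at 4 (size 4, align 4) → ends 8; blocks at 8 (size 8, align 8) → ends 16; inode at 16 (size 8, align 8) → ends 24; size at 24 (size 4, align 4) → ends 28; tail pad 4 to reach multiple of 8; total 32 bytes, alignment 8
g at 0 (size 3, align 1) → ends 3
pad 1 to align 2 for b
b at 4 (size 2, align 2) → ends 6
pad 2 to align 4 for n_entries
n_entries at 8 (size 4, align 4) → ends 12
crc at 12 (size 4, align 4) → ends 16
a at 16 (size 2, align 2) → ends 18
pad 6 to align 8 for mtime
mtime at 24 (size 8, align 8) → ends 32
reserved at 32 (size 1, align 1) → ends 33
pad 7 to align 8 for h
h at 40 (size 32, align 8) → ends 72
within Vec3: size at 24
40 + 24 = 64

64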